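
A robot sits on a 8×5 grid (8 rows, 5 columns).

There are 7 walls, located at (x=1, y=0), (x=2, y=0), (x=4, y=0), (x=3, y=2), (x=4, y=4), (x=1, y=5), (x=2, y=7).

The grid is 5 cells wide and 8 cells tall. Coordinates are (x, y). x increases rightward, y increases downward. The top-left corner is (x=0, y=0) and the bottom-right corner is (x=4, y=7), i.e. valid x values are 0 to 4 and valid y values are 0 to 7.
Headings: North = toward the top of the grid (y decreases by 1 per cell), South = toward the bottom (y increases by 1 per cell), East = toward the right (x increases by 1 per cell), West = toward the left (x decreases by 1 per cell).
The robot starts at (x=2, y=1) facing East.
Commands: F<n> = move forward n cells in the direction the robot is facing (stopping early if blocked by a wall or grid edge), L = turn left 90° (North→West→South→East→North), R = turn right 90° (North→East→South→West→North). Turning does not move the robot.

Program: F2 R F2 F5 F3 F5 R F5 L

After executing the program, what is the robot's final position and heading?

Start: (x=2, y=1), facing East
  F2: move forward 2, now at (x=4, y=1)
  R: turn right, now facing South
  F2: move forward 2, now at (x=4, y=3)
  F5: move forward 0/5 (blocked), now at (x=4, y=3)
  F3: move forward 0/3 (blocked), now at (x=4, y=3)
  F5: move forward 0/5 (blocked), now at (x=4, y=3)
  R: turn right, now facing West
  F5: move forward 4/5 (blocked), now at (x=0, y=3)
  L: turn left, now facing South
Final: (x=0, y=3), facing South

Answer: Final position: (x=0, y=3), facing South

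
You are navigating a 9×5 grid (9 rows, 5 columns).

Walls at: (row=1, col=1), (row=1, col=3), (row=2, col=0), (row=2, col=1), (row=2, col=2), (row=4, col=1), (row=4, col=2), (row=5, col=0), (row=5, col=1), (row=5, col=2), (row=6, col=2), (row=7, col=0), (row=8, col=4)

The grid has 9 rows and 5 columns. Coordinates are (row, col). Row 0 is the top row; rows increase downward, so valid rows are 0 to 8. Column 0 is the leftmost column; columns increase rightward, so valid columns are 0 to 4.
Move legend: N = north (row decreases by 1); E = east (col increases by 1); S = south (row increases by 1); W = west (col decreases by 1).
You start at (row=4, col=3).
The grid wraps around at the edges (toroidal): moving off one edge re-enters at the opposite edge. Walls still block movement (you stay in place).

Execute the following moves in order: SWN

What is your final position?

Answer: Final position: (row=4, col=3)

Derivation:
Start: (row=4, col=3)
  S (south): (row=4, col=3) -> (row=5, col=3)
  W (west): blocked, stay at (row=5, col=3)
  N (north): (row=5, col=3) -> (row=4, col=3)
Final: (row=4, col=3)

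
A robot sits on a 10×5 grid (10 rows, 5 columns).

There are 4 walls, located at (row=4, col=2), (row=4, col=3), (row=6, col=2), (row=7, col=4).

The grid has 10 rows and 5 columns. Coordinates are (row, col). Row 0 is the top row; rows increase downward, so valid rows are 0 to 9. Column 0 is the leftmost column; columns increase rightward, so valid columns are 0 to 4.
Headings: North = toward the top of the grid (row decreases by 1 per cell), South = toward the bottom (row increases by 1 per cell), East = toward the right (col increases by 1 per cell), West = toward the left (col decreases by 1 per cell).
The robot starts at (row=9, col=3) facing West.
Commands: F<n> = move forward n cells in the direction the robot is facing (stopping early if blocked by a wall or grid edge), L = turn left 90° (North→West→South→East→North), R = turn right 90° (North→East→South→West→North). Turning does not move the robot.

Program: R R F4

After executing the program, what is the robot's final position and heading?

Start: (row=9, col=3), facing West
  R: turn right, now facing North
  R: turn right, now facing East
  F4: move forward 1/4 (blocked), now at (row=9, col=4)
Final: (row=9, col=4), facing East

Answer: Final position: (row=9, col=4), facing East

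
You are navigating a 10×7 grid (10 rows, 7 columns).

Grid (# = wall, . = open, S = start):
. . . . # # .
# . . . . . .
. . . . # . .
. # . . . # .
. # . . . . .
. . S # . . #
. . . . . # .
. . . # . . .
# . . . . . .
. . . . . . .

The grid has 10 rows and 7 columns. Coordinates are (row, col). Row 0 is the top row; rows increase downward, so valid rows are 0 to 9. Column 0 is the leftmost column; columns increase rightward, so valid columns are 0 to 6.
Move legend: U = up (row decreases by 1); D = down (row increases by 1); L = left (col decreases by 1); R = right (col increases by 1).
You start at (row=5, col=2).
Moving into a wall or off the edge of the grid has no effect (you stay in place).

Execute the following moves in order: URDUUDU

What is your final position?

Answer: Final position: (row=2, col=3)

Derivation:
Start: (row=5, col=2)
  U (up): (row=5, col=2) -> (row=4, col=2)
  R (right): (row=4, col=2) -> (row=4, col=3)
  D (down): blocked, stay at (row=4, col=3)
  U (up): (row=4, col=3) -> (row=3, col=3)
  U (up): (row=3, col=3) -> (row=2, col=3)
  D (down): (row=2, col=3) -> (row=3, col=3)
  U (up): (row=3, col=3) -> (row=2, col=3)
Final: (row=2, col=3)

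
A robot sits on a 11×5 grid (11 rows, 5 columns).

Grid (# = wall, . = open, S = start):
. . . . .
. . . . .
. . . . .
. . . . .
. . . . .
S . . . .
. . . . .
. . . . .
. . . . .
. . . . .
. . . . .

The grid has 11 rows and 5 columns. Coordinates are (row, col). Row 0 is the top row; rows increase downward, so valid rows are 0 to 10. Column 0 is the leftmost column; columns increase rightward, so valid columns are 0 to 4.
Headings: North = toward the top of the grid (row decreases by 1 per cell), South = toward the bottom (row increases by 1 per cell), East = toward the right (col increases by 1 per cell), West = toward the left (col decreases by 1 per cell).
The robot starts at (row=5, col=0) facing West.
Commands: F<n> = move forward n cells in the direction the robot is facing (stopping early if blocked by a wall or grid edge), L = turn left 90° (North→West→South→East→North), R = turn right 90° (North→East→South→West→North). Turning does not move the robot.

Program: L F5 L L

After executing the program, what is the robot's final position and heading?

Answer: Final position: (row=10, col=0), facing North

Derivation:
Start: (row=5, col=0), facing West
  L: turn left, now facing South
  F5: move forward 5, now at (row=10, col=0)
  L: turn left, now facing East
  L: turn left, now facing North
Final: (row=10, col=0), facing North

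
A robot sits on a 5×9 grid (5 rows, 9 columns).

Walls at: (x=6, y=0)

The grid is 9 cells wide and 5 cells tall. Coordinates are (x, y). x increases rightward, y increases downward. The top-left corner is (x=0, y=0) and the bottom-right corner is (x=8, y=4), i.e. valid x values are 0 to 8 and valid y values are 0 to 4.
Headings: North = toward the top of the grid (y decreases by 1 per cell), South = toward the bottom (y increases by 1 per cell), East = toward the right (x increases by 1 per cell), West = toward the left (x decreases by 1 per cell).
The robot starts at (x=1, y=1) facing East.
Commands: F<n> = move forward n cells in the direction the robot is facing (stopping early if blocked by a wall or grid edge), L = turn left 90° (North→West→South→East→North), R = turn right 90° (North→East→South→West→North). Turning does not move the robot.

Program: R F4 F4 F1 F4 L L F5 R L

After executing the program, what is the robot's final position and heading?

Start: (x=1, y=1), facing East
  R: turn right, now facing South
  F4: move forward 3/4 (blocked), now at (x=1, y=4)
  F4: move forward 0/4 (blocked), now at (x=1, y=4)
  F1: move forward 0/1 (blocked), now at (x=1, y=4)
  F4: move forward 0/4 (blocked), now at (x=1, y=4)
  L: turn left, now facing East
  L: turn left, now facing North
  F5: move forward 4/5 (blocked), now at (x=1, y=0)
  R: turn right, now facing East
  L: turn left, now facing North
Final: (x=1, y=0), facing North

Answer: Final position: (x=1, y=0), facing North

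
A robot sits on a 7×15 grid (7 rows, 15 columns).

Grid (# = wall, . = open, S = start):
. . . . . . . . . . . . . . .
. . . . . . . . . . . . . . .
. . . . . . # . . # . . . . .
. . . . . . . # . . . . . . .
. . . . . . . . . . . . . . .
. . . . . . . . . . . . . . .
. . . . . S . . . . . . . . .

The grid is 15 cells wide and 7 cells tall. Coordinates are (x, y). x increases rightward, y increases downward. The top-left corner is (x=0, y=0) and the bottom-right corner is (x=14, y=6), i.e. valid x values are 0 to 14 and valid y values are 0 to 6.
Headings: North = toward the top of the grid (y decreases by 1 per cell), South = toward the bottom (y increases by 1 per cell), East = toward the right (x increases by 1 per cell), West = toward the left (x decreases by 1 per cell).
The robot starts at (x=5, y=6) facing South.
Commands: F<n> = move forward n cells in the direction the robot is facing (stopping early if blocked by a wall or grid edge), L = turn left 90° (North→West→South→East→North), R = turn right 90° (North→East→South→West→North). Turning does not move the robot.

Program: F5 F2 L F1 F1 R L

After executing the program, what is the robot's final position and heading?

Answer: Final position: (x=7, y=6), facing East

Derivation:
Start: (x=5, y=6), facing South
  F5: move forward 0/5 (blocked), now at (x=5, y=6)
  F2: move forward 0/2 (blocked), now at (x=5, y=6)
  L: turn left, now facing East
  F1: move forward 1, now at (x=6, y=6)
  F1: move forward 1, now at (x=7, y=6)
  R: turn right, now facing South
  L: turn left, now facing East
Final: (x=7, y=6), facing East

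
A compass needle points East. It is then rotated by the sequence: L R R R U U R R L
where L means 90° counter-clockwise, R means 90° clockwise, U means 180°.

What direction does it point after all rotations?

Start: East
  L (left (90° counter-clockwise)) -> North
  R (right (90° clockwise)) -> East
  R (right (90° clockwise)) -> South
  R (right (90° clockwise)) -> West
  U (U-turn (180°)) -> East
  U (U-turn (180°)) -> West
  R (right (90° clockwise)) -> North
  R (right (90° clockwise)) -> East
  L (left (90° counter-clockwise)) -> North
Final: North

Answer: Final heading: North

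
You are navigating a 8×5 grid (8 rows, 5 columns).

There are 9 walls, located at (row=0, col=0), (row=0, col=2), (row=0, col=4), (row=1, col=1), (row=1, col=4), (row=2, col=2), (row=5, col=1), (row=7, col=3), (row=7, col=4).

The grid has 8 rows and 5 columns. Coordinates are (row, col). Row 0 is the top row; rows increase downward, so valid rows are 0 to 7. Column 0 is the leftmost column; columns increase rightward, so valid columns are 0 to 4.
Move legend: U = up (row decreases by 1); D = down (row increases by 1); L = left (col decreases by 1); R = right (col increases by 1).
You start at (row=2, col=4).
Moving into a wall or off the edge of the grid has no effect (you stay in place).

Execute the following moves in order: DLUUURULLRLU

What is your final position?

Start: (row=2, col=4)
  D (down): (row=2, col=4) -> (row=3, col=4)
  L (left): (row=3, col=4) -> (row=3, col=3)
  U (up): (row=3, col=3) -> (row=2, col=3)
  U (up): (row=2, col=3) -> (row=1, col=3)
  U (up): (row=1, col=3) -> (row=0, col=3)
  R (right): blocked, stay at (row=0, col=3)
  U (up): blocked, stay at (row=0, col=3)
  L (left): blocked, stay at (row=0, col=3)
  L (left): blocked, stay at (row=0, col=3)
  R (right): blocked, stay at (row=0, col=3)
  L (left): blocked, stay at (row=0, col=3)
  U (up): blocked, stay at (row=0, col=3)
Final: (row=0, col=3)

Answer: Final position: (row=0, col=3)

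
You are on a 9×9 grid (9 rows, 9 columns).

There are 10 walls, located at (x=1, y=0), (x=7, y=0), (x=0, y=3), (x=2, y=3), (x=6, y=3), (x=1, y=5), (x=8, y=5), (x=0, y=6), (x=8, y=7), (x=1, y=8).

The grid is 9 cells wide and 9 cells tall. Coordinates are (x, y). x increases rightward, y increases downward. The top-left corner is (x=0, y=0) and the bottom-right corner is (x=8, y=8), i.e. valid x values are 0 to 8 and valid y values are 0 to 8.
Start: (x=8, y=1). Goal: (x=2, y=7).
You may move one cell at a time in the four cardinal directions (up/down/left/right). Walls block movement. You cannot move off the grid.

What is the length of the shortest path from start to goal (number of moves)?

Answer: Shortest path length: 12

Derivation:
BFS from (x=8, y=1) until reaching (x=2, y=7):
  Distance 0: (x=8, y=1)
  Distance 1: (x=8, y=0), (x=7, y=1), (x=8, y=2)
  Distance 2: (x=6, y=1), (x=7, y=2), (x=8, y=3)
  Distance 3: (x=6, y=0), (x=5, y=1), (x=6, y=2), (x=7, y=3), (x=8, y=4)
  Distance 4: (x=5, y=0), (x=4, y=1), (x=5, y=2), (x=7, y=4)
  Distance 5: (x=4, y=0), (x=3, y=1), (x=4, y=2), (x=5, y=3), (x=6, y=4), (x=7, y=5)
  Distance 6: (x=3, y=0), (x=2, y=1), (x=3, y=2), (x=4, y=3), (x=5, y=4), (x=6, y=5), (x=7, y=6)
  Distance 7: (x=2, y=0), (x=1, y=1), (x=2, y=2), (x=3, y=3), (x=4, y=4), (x=5, y=5), (x=6, y=6), (x=8, y=6), (x=7, y=7)
  Distance 8: (x=0, y=1), (x=1, y=2), (x=3, y=4), (x=4, y=5), (x=5, y=6), (x=6, y=7), (x=7, y=8)
  Distance 9: (x=0, y=0), (x=0, y=2), (x=1, y=3), (x=2, y=4), (x=3, y=5), (x=4, y=6), (x=5, y=7), (x=6, y=8), (x=8, y=8)
  Distance 10: (x=1, y=4), (x=2, y=5), (x=3, y=6), (x=4, y=7), (x=5, y=8)
  Distance 11: (x=0, y=4), (x=2, y=6), (x=3, y=7), (x=4, y=8)
  Distance 12: (x=0, y=5), (x=1, y=6), (x=2, y=7), (x=3, y=8)  <- goal reached here
One shortest path (12 moves): (x=8, y=1) -> (x=7, y=1) -> (x=6, y=1) -> (x=5, y=1) -> (x=4, y=1) -> (x=3, y=1) -> (x=3, y=2) -> (x=3, y=3) -> (x=3, y=4) -> (x=2, y=4) -> (x=2, y=5) -> (x=2, y=6) -> (x=2, y=7)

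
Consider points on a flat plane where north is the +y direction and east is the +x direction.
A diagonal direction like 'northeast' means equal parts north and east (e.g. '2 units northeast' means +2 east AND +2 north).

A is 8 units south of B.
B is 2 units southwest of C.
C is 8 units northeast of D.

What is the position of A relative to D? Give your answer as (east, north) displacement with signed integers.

Answer: A is at (east=6, north=-2) relative to D.

Derivation:
Place D at the origin (east=0, north=0).
  C is 8 units northeast of D: delta (east=+8, north=+8); C at (east=8, north=8).
  B is 2 units southwest of C: delta (east=-2, north=-2); B at (east=6, north=6).
  A is 8 units south of B: delta (east=+0, north=-8); A at (east=6, north=-2).
Therefore A relative to D: (east=6, north=-2).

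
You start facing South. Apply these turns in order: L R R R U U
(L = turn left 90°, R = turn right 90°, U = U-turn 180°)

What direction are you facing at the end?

Answer: Final heading: North

Derivation:
Start: South
  L (left (90° counter-clockwise)) -> East
  R (right (90° clockwise)) -> South
  R (right (90° clockwise)) -> West
  R (right (90° clockwise)) -> North
  U (U-turn (180°)) -> South
  U (U-turn (180°)) -> North
Final: North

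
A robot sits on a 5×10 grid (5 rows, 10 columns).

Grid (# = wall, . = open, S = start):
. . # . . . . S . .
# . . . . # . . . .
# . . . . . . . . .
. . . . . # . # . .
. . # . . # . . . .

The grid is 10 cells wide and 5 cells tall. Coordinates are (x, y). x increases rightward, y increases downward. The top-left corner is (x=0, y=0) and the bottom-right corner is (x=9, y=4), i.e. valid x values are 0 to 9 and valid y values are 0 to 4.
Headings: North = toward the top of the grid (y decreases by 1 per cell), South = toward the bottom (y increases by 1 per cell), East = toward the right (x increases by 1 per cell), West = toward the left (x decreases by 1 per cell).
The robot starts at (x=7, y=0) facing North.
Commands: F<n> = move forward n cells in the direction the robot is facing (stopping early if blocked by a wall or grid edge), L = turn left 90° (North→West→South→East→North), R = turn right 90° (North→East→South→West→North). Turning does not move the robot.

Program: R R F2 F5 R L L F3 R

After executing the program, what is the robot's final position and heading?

Start: (x=7, y=0), facing North
  R: turn right, now facing East
  R: turn right, now facing South
  F2: move forward 2, now at (x=7, y=2)
  F5: move forward 0/5 (blocked), now at (x=7, y=2)
  R: turn right, now facing West
  L: turn left, now facing South
  L: turn left, now facing East
  F3: move forward 2/3 (blocked), now at (x=9, y=2)
  R: turn right, now facing South
Final: (x=9, y=2), facing South

Answer: Final position: (x=9, y=2), facing South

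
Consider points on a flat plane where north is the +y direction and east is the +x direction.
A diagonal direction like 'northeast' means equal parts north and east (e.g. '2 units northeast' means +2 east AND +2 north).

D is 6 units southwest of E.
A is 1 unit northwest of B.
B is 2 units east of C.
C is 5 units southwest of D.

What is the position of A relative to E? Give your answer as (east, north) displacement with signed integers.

Answer: A is at (east=-10, north=-10) relative to E.

Derivation:
Place E at the origin (east=0, north=0).
  D is 6 units southwest of E: delta (east=-6, north=-6); D at (east=-6, north=-6).
  C is 5 units southwest of D: delta (east=-5, north=-5); C at (east=-11, north=-11).
  B is 2 units east of C: delta (east=+2, north=+0); B at (east=-9, north=-11).
  A is 1 unit northwest of B: delta (east=-1, north=+1); A at (east=-10, north=-10).
Therefore A relative to E: (east=-10, north=-10).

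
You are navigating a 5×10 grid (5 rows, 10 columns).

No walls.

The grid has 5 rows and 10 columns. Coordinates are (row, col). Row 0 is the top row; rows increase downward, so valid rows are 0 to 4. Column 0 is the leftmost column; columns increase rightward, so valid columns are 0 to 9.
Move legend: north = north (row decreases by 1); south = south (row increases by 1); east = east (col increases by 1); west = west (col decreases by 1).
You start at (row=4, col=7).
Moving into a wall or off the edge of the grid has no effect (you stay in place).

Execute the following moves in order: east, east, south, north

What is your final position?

Start: (row=4, col=7)
  east (east): (row=4, col=7) -> (row=4, col=8)
  east (east): (row=4, col=8) -> (row=4, col=9)
  south (south): blocked, stay at (row=4, col=9)
  north (north): (row=4, col=9) -> (row=3, col=9)
Final: (row=3, col=9)

Answer: Final position: (row=3, col=9)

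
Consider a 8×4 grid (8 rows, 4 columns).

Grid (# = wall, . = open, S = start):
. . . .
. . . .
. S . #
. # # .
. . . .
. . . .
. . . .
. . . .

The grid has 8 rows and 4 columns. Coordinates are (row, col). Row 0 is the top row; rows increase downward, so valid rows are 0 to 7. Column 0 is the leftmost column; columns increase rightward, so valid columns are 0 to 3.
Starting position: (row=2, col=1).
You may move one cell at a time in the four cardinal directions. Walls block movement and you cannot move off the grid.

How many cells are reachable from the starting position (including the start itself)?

BFS flood-fill from (row=2, col=1):
  Distance 0: (row=2, col=1)
  Distance 1: (row=1, col=1), (row=2, col=0), (row=2, col=2)
  Distance 2: (row=0, col=1), (row=1, col=0), (row=1, col=2), (row=3, col=0)
  Distance 3: (row=0, col=0), (row=0, col=2), (row=1, col=3), (row=4, col=0)
  Distance 4: (row=0, col=3), (row=4, col=1), (row=5, col=0)
  Distance 5: (row=4, col=2), (row=5, col=1), (row=6, col=0)
  Distance 6: (row=4, col=3), (row=5, col=2), (row=6, col=1), (row=7, col=0)
  Distance 7: (row=3, col=3), (row=5, col=3), (row=6, col=2), (row=7, col=1)
  Distance 8: (row=6, col=3), (row=7, col=2)
  Distance 9: (row=7, col=3)
Total reachable: 29 (grid has 29 open cells total)

Answer: Reachable cells: 29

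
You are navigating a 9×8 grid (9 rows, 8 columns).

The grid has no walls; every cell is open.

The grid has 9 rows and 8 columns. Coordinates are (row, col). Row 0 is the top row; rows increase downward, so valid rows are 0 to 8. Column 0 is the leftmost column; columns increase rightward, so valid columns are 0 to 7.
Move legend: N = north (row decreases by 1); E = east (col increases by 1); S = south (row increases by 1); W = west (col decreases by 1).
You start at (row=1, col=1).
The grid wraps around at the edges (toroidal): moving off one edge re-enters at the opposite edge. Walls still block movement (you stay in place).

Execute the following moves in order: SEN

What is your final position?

Answer: Final position: (row=1, col=2)

Derivation:
Start: (row=1, col=1)
  S (south): (row=1, col=1) -> (row=2, col=1)
  E (east): (row=2, col=1) -> (row=2, col=2)
  N (north): (row=2, col=2) -> (row=1, col=2)
Final: (row=1, col=2)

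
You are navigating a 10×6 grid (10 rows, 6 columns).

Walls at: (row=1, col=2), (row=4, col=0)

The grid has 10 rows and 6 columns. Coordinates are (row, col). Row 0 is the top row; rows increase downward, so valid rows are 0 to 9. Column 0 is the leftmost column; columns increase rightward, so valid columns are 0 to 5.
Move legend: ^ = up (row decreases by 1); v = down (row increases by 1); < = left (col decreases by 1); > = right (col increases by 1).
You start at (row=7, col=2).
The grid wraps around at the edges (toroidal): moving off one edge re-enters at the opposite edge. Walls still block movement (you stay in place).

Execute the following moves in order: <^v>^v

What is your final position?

Answer: Final position: (row=7, col=2)

Derivation:
Start: (row=7, col=2)
  < (left): (row=7, col=2) -> (row=7, col=1)
  ^ (up): (row=7, col=1) -> (row=6, col=1)
  v (down): (row=6, col=1) -> (row=7, col=1)
  > (right): (row=7, col=1) -> (row=7, col=2)
  ^ (up): (row=7, col=2) -> (row=6, col=2)
  v (down): (row=6, col=2) -> (row=7, col=2)
Final: (row=7, col=2)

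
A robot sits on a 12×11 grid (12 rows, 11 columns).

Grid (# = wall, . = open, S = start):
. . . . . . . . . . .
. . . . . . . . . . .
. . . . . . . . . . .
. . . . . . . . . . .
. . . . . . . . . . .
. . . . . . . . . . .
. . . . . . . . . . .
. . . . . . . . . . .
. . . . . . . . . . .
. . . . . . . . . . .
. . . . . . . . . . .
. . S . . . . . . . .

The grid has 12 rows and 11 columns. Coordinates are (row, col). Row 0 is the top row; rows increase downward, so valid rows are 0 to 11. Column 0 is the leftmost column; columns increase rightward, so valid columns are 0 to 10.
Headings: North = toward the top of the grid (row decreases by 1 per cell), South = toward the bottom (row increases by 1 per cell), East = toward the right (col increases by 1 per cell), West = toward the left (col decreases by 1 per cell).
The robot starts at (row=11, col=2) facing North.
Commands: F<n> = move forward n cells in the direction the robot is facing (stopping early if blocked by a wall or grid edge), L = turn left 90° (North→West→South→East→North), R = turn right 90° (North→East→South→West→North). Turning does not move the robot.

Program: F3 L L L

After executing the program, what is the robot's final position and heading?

Start: (row=11, col=2), facing North
  F3: move forward 3, now at (row=8, col=2)
  L: turn left, now facing West
  L: turn left, now facing South
  L: turn left, now facing East
Final: (row=8, col=2), facing East

Answer: Final position: (row=8, col=2), facing East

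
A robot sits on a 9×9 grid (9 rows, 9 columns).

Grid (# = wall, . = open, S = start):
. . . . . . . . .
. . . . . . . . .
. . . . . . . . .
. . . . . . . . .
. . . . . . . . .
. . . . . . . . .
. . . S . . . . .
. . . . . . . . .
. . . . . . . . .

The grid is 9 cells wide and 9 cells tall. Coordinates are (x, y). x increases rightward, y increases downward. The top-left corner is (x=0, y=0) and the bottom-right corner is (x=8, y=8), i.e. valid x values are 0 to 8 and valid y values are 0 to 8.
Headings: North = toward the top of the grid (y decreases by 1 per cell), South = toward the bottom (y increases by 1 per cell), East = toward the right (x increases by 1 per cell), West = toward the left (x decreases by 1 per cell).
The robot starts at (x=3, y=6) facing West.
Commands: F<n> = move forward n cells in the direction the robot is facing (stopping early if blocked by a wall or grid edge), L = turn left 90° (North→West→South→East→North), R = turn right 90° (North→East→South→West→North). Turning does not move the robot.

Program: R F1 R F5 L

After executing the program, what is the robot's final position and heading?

Answer: Final position: (x=8, y=5), facing North

Derivation:
Start: (x=3, y=6), facing West
  R: turn right, now facing North
  F1: move forward 1, now at (x=3, y=5)
  R: turn right, now facing East
  F5: move forward 5, now at (x=8, y=5)
  L: turn left, now facing North
Final: (x=8, y=5), facing North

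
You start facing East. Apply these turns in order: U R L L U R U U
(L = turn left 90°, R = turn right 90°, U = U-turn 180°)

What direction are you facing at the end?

Answer: Final heading: East

Derivation:
Start: East
  U (U-turn (180°)) -> West
  R (right (90° clockwise)) -> North
  L (left (90° counter-clockwise)) -> West
  L (left (90° counter-clockwise)) -> South
  U (U-turn (180°)) -> North
  R (right (90° clockwise)) -> East
  U (U-turn (180°)) -> West
  U (U-turn (180°)) -> East
Final: East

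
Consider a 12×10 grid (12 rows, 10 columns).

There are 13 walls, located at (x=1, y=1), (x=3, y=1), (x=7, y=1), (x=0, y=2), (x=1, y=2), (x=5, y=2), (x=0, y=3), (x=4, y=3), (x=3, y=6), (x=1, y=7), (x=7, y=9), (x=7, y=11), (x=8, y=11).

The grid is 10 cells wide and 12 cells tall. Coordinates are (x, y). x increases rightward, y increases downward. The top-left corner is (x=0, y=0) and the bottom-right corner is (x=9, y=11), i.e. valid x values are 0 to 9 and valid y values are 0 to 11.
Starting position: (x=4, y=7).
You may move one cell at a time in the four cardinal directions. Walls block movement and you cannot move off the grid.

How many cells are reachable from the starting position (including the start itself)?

BFS flood-fill from (x=4, y=7):
  Distance 0: (x=4, y=7)
  Distance 1: (x=4, y=6), (x=3, y=7), (x=5, y=7), (x=4, y=8)
  Distance 2: (x=4, y=5), (x=5, y=6), (x=2, y=7), (x=6, y=7), (x=3, y=8), (x=5, y=8), (x=4, y=9)
  Distance 3: (x=4, y=4), (x=3, y=5), (x=5, y=5), (x=2, y=6), (x=6, y=6), (x=7, y=7), (x=2, y=8), (x=6, y=8), (x=3, y=9), (x=5, y=9), (x=4, y=10)
  Distance 4: (x=3, y=4), (x=5, y=4), (x=2, y=5), (x=6, y=5), (x=1, y=6), (x=7, y=6), (x=8, y=7), (x=1, y=8), (x=7, y=8), (x=2, y=9), (x=6, y=9), (x=3, y=10), (x=5, y=10), (x=4, y=11)
  Distance 5: (x=3, y=3), (x=5, y=3), (x=2, y=4), (x=6, y=4), (x=1, y=5), (x=7, y=5), (x=0, y=6), (x=8, y=6), (x=9, y=7), (x=0, y=8), (x=8, y=8), (x=1, y=9), (x=2, y=10), (x=6, y=10), (x=3, y=11), (x=5, y=11)
  Distance 6: (x=3, y=2), (x=2, y=3), (x=6, y=3), (x=1, y=4), (x=7, y=4), (x=0, y=5), (x=8, y=5), (x=9, y=6), (x=0, y=7), (x=9, y=8), (x=0, y=9), (x=8, y=9), (x=1, y=10), (x=7, y=10), (x=2, y=11), (x=6, y=11)
  Distance 7: (x=2, y=2), (x=4, y=2), (x=6, y=2), (x=1, y=3), (x=7, y=3), (x=0, y=4), (x=8, y=4), (x=9, y=5), (x=9, y=9), (x=0, y=10), (x=8, y=10), (x=1, y=11)
  Distance 8: (x=2, y=1), (x=4, y=1), (x=6, y=1), (x=7, y=2), (x=8, y=3), (x=9, y=4), (x=9, y=10), (x=0, y=11)
  Distance 9: (x=2, y=0), (x=4, y=0), (x=6, y=0), (x=5, y=1), (x=8, y=2), (x=9, y=3), (x=9, y=11)
  Distance 10: (x=1, y=0), (x=3, y=0), (x=5, y=0), (x=7, y=0), (x=8, y=1), (x=9, y=2)
  Distance 11: (x=0, y=0), (x=8, y=0), (x=9, y=1)
  Distance 12: (x=9, y=0), (x=0, y=1)
Total reachable: 107 (grid has 107 open cells total)

Answer: Reachable cells: 107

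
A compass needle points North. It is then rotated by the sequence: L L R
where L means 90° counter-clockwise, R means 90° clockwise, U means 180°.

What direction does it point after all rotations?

Answer: Final heading: West

Derivation:
Start: North
  L (left (90° counter-clockwise)) -> West
  L (left (90° counter-clockwise)) -> South
  R (right (90° clockwise)) -> West
Final: West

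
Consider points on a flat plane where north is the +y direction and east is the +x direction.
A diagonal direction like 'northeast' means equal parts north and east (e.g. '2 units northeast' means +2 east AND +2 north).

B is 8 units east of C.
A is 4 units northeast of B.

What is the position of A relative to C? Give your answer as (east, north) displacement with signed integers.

Answer: A is at (east=12, north=4) relative to C.

Derivation:
Place C at the origin (east=0, north=0).
  B is 8 units east of C: delta (east=+8, north=+0); B at (east=8, north=0).
  A is 4 units northeast of B: delta (east=+4, north=+4); A at (east=12, north=4).
Therefore A relative to C: (east=12, north=4).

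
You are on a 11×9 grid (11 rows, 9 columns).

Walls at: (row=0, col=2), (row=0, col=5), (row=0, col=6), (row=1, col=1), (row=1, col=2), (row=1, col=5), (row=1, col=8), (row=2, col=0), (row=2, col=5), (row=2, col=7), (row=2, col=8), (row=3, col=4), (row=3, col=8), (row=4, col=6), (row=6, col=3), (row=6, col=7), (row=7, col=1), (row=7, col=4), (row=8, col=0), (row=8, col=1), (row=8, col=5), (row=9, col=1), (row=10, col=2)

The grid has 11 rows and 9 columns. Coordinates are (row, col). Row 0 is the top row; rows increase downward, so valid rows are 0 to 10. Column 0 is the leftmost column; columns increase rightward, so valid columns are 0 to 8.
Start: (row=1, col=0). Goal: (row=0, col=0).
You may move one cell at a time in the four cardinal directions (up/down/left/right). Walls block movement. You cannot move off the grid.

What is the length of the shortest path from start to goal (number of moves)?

Answer: Shortest path length: 1

Derivation:
BFS from (row=1, col=0) until reaching (row=0, col=0):
  Distance 0: (row=1, col=0)
  Distance 1: (row=0, col=0)  <- goal reached here
One shortest path (1 moves): (row=1, col=0) -> (row=0, col=0)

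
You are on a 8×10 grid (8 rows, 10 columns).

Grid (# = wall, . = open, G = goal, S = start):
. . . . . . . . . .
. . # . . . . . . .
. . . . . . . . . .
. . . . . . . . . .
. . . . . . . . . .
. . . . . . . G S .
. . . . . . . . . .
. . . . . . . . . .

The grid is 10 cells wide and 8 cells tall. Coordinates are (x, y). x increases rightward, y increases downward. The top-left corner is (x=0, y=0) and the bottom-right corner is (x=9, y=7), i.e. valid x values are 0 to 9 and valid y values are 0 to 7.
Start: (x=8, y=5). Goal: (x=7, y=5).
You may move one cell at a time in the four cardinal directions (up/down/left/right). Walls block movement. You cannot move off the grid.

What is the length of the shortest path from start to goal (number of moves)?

BFS from (x=8, y=5) until reaching (x=7, y=5):
  Distance 0: (x=8, y=5)
  Distance 1: (x=8, y=4), (x=7, y=5), (x=9, y=5), (x=8, y=6)  <- goal reached here
One shortest path (1 moves): (x=8, y=5) -> (x=7, y=5)

Answer: Shortest path length: 1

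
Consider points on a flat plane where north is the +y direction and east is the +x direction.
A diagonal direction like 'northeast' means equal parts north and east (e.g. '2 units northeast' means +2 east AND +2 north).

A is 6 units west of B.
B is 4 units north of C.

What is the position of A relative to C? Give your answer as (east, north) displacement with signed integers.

Place C at the origin (east=0, north=0).
  B is 4 units north of C: delta (east=+0, north=+4); B at (east=0, north=4).
  A is 6 units west of B: delta (east=-6, north=+0); A at (east=-6, north=4).
Therefore A relative to C: (east=-6, north=4).

Answer: A is at (east=-6, north=4) relative to C.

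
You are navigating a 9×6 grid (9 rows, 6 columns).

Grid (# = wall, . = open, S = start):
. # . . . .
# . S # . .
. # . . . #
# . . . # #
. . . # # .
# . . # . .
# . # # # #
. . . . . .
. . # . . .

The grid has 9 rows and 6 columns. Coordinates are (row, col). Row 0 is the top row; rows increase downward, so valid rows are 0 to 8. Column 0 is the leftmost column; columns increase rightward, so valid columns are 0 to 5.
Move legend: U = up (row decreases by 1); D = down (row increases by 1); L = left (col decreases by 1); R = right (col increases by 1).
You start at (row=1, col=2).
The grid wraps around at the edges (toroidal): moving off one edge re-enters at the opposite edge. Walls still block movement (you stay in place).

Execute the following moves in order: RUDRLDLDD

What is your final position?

Answer: Final position: (row=1, col=1)

Derivation:
Start: (row=1, col=2)
  R (right): blocked, stay at (row=1, col=2)
  U (up): (row=1, col=2) -> (row=0, col=2)
  D (down): (row=0, col=2) -> (row=1, col=2)
  R (right): blocked, stay at (row=1, col=2)
  L (left): (row=1, col=2) -> (row=1, col=1)
  D (down): blocked, stay at (row=1, col=1)
  L (left): blocked, stay at (row=1, col=1)
  D (down): blocked, stay at (row=1, col=1)
  D (down): blocked, stay at (row=1, col=1)
Final: (row=1, col=1)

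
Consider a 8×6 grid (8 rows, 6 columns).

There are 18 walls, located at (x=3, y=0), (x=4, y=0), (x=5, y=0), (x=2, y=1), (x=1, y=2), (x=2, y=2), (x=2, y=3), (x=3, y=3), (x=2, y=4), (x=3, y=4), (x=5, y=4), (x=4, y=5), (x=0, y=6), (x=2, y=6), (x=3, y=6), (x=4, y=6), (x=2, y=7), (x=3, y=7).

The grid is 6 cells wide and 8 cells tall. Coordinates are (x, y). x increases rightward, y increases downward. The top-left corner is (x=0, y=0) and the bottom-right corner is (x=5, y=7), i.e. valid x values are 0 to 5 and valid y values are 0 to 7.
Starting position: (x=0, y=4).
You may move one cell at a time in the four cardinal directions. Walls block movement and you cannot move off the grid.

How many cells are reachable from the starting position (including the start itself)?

Answer: Reachable cells: 17

Derivation:
BFS flood-fill from (x=0, y=4):
  Distance 0: (x=0, y=4)
  Distance 1: (x=0, y=3), (x=1, y=4), (x=0, y=5)
  Distance 2: (x=0, y=2), (x=1, y=3), (x=1, y=5)
  Distance 3: (x=0, y=1), (x=2, y=5), (x=1, y=6)
  Distance 4: (x=0, y=0), (x=1, y=1), (x=3, y=5), (x=1, y=7)
  Distance 5: (x=1, y=0), (x=0, y=7)
  Distance 6: (x=2, y=0)
Total reachable: 17 (grid has 30 open cells total)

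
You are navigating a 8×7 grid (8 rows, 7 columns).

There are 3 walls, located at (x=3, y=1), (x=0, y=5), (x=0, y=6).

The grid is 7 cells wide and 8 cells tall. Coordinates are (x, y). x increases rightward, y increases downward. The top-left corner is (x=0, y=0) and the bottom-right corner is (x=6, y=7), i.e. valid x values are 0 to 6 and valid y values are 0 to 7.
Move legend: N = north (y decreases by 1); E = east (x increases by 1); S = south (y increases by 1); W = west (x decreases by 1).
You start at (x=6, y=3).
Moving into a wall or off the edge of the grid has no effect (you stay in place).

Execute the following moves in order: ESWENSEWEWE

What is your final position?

Answer: Final position: (x=6, y=4)

Derivation:
Start: (x=6, y=3)
  E (east): blocked, stay at (x=6, y=3)
  S (south): (x=6, y=3) -> (x=6, y=4)
  W (west): (x=6, y=4) -> (x=5, y=4)
  E (east): (x=5, y=4) -> (x=6, y=4)
  N (north): (x=6, y=4) -> (x=6, y=3)
  S (south): (x=6, y=3) -> (x=6, y=4)
  E (east): blocked, stay at (x=6, y=4)
  W (west): (x=6, y=4) -> (x=5, y=4)
  E (east): (x=5, y=4) -> (x=6, y=4)
  W (west): (x=6, y=4) -> (x=5, y=4)
  E (east): (x=5, y=4) -> (x=6, y=4)
Final: (x=6, y=4)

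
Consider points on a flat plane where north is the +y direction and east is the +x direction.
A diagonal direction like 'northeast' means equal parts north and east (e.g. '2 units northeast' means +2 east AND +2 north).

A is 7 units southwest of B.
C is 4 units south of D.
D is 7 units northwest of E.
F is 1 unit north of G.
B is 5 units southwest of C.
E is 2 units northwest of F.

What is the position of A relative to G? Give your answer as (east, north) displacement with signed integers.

Answer: A is at (east=-21, north=-6) relative to G.

Derivation:
Place G at the origin (east=0, north=0).
  F is 1 unit north of G: delta (east=+0, north=+1); F at (east=0, north=1).
  E is 2 units northwest of F: delta (east=-2, north=+2); E at (east=-2, north=3).
  D is 7 units northwest of E: delta (east=-7, north=+7); D at (east=-9, north=10).
  C is 4 units south of D: delta (east=+0, north=-4); C at (east=-9, north=6).
  B is 5 units southwest of C: delta (east=-5, north=-5); B at (east=-14, north=1).
  A is 7 units southwest of B: delta (east=-7, north=-7); A at (east=-21, north=-6).
Therefore A relative to G: (east=-21, north=-6).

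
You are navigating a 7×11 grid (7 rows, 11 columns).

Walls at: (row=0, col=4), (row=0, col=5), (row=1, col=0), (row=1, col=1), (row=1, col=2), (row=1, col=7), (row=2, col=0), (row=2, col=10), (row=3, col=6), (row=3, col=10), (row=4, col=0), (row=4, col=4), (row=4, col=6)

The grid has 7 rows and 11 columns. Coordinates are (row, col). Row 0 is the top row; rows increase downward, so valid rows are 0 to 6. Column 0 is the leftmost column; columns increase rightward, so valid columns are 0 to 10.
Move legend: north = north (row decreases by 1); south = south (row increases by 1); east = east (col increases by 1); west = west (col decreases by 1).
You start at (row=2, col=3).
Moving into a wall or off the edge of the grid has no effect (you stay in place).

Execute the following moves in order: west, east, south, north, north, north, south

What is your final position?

Answer: Final position: (row=1, col=3)

Derivation:
Start: (row=2, col=3)
  west (west): (row=2, col=3) -> (row=2, col=2)
  east (east): (row=2, col=2) -> (row=2, col=3)
  south (south): (row=2, col=3) -> (row=3, col=3)
  north (north): (row=3, col=3) -> (row=2, col=3)
  north (north): (row=2, col=3) -> (row=1, col=3)
  north (north): (row=1, col=3) -> (row=0, col=3)
  south (south): (row=0, col=3) -> (row=1, col=3)
Final: (row=1, col=3)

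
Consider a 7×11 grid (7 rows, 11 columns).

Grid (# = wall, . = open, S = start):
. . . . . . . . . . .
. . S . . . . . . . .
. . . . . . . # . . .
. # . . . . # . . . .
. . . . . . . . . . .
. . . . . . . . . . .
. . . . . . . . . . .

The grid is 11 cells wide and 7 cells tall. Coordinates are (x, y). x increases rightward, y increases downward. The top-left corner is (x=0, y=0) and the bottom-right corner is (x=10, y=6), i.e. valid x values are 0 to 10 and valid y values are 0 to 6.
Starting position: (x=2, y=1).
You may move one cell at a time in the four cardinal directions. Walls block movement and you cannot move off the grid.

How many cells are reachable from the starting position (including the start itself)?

BFS flood-fill from (x=2, y=1):
  Distance 0: (x=2, y=1)
  Distance 1: (x=2, y=0), (x=1, y=1), (x=3, y=1), (x=2, y=2)
  Distance 2: (x=1, y=0), (x=3, y=0), (x=0, y=1), (x=4, y=1), (x=1, y=2), (x=3, y=2), (x=2, y=3)
  Distance 3: (x=0, y=0), (x=4, y=0), (x=5, y=1), (x=0, y=2), (x=4, y=2), (x=3, y=3), (x=2, y=4)
  Distance 4: (x=5, y=0), (x=6, y=1), (x=5, y=2), (x=0, y=3), (x=4, y=3), (x=1, y=4), (x=3, y=4), (x=2, y=5)
  Distance 5: (x=6, y=0), (x=7, y=1), (x=6, y=2), (x=5, y=3), (x=0, y=4), (x=4, y=4), (x=1, y=5), (x=3, y=5), (x=2, y=6)
  Distance 6: (x=7, y=0), (x=8, y=1), (x=5, y=4), (x=0, y=5), (x=4, y=5), (x=1, y=6), (x=3, y=6)
  Distance 7: (x=8, y=0), (x=9, y=1), (x=8, y=2), (x=6, y=4), (x=5, y=5), (x=0, y=6), (x=4, y=6)
  Distance 8: (x=9, y=0), (x=10, y=1), (x=9, y=2), (x=8, y=3), (x=7, y=4), (x=6, y=5), (x=5, y=6)
  Distance 9: (x=10, y=0), (x=10, y=2), (x=7, y=3), (x=9, y=3), (x=8, y=4), (x=7, y=5), (x=6, y=6)
  Distance 10: (x=10, y=3), (x=9, y=4), (x=8, y=5), (x=7, y=6)
  Distance 11: (x=10, y=4), (x=9, y=5), (x=8, y=6)
  Distance 12: (x=10, y=5), (x=9, y=6)
  Distance 13: (x=10, y=6)
Total reachable: 74 (grid has 74 open cells total)

Answer: Reachable cells: 74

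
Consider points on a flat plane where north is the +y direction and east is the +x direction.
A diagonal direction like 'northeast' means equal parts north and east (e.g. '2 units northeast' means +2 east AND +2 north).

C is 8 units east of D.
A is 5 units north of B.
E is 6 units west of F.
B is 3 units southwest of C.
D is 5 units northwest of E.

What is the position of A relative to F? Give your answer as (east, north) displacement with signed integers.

Answer: A is at (east=-6, north=7) relative to F.

Derivation:
Place F at the origin (east=0, north=0).
  E is 6 units west of F: delta (east=-6, north=+0); E at (east=-6, north=0).
  D is 5 units northwest of E: delta (east=-5, north=+5); D at (east=-11, north=5).
  C is 8 units east of D: delta (east=+8, north=+0); C at (east=-3, north=5).
  B is 3 units southwest of C: delta (east=-3, north=-3); B at (east=-6, north=2).
  A is 5 units north of B: delta (east=+0, north=+5); A at (east=-6, north=7).
Therefore A relative to F: (east=-6, north=7).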